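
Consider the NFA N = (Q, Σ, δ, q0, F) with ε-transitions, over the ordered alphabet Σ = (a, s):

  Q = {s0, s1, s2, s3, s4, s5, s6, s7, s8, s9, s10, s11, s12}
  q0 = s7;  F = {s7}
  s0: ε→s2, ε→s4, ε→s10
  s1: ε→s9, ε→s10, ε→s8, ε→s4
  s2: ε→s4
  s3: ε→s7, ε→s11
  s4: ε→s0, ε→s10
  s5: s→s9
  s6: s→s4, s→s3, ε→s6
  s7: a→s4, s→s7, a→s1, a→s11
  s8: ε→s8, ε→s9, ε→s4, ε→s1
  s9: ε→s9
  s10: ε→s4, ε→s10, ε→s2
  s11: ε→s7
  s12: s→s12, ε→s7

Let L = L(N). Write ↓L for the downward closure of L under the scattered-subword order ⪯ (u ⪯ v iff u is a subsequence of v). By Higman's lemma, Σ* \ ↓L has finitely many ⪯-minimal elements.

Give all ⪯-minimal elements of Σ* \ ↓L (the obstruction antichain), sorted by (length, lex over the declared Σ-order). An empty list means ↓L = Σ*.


|Q|=13, |F|=1, |δ|=31 (23 ε).
min D↑ (1 st, q0=0, F={}): 0:a→0,s→0.
L(D↑) = ∅; no obstructions.

min(Σ*\↓L) = [].


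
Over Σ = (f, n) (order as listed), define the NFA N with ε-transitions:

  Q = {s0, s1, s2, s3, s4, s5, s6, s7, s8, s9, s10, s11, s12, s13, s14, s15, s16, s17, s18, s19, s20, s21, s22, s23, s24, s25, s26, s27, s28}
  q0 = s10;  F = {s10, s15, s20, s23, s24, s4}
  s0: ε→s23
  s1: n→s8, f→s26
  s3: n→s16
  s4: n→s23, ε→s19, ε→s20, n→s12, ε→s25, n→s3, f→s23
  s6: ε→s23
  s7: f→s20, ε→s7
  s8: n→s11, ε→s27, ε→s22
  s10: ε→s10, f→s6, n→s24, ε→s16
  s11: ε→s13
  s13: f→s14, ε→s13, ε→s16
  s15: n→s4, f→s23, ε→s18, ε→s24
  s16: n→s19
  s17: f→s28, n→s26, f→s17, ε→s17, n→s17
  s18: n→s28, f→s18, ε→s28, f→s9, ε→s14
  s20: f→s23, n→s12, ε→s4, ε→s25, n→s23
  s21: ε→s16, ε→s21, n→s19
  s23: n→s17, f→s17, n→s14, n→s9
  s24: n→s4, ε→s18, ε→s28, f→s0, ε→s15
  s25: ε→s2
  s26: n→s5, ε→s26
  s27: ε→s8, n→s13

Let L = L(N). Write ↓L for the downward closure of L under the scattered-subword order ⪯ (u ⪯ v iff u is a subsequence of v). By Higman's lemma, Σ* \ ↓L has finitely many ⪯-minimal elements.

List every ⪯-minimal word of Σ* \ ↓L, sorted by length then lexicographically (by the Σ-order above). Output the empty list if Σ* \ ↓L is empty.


min(Σ*\↓L) = [ff, fn, nnnf, nnnn].

|Q|=29, |F|=6, |δ|=62 (28 ε).
min D↑ (5 st, q0=0, F={3}): 0:f→1,n→2 1:f→3,n→3 2:f→1,n→4 3:f→3,n→3 4:f→1,n→1 (ε-aug+det+¬).
'ff': |S_i|=[21, 10, 7] end={s14,s17,s18,s26,s28,s5,s9} — reject; 2/2 del acc.
'fn': |S_i|=[21, 10, 6] end={s14,s17,s26,s28,s5,s9} rej; 2/2 single-dels accept.
'nnnf': |S_i|=[21, 19, 15, 11, 4] end={s17,s26,s28,s5} rej; 4/4 del acc.
'nnnn': run [21, 19, 15, 11, 8] end={s14,s16,s17,s19,s26,s28,s5,s9} — reject; 4/4 single-dels accept.
4 minimals (antichain).


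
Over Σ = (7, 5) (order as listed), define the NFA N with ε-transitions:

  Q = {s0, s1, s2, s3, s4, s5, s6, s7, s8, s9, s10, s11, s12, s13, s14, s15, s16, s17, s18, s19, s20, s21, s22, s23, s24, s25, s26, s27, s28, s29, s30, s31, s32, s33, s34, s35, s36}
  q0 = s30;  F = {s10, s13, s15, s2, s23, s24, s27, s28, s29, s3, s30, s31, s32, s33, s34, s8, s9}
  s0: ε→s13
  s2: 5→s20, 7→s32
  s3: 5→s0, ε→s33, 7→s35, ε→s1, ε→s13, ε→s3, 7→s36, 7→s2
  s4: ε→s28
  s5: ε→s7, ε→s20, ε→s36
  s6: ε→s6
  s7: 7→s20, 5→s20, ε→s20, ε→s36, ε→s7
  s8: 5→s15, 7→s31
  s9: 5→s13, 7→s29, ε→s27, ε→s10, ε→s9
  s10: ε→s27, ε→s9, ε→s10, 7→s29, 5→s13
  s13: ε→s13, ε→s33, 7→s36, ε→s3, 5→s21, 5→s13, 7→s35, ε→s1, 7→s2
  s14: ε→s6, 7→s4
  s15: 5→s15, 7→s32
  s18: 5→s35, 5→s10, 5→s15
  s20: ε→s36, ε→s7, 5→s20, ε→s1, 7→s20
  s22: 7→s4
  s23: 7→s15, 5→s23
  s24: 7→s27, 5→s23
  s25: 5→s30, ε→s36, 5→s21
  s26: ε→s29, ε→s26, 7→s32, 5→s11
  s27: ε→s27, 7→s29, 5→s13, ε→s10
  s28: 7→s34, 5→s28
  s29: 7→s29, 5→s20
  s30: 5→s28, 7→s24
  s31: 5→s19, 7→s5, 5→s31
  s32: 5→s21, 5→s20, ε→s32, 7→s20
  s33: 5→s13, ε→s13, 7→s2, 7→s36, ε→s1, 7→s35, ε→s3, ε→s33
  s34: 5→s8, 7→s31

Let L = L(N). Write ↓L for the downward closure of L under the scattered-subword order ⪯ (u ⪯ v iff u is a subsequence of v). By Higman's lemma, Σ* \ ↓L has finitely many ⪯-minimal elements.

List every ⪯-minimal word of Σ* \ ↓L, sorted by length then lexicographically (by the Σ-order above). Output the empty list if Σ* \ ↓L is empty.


Antichain: [7775, 5777, 575575].

|Q|=37, |F|=17, |δ|=93 (37 ε).
min D↑ (14 st, q0=0, F={11}): 0:7→1,5→2 1:7→3,5→4 2:7→5,5→2 3:7→6,5→7 4:7→8,5→4 5:7→9,5→10 6:7→6,5→11 7:7→12,5→7 8:7→13,5→8 9:7→11,5→9 10:7→9,5→8 11:7→11,5→11 12:7→13,5→11 13:7→11,5→11.
'7775': N↓-sim [26, 24, 20, 10, 5] end={s1,s20,s21,s36,s7} ∉↓L; 4/4 deletions ∈↓L.
'5777': run [26, 20, 14, 9, 5] end={s1,s20,s36,s5,s7} ∉↓L; 4/4 single-dels accept.
'575575': run [26, 20, 14, 11, 10, 7, 5] end={s1,s20,s21,s36,s7} — reject; 6/6 deletions ∈↓L.
3 words, ⪯-incomp.


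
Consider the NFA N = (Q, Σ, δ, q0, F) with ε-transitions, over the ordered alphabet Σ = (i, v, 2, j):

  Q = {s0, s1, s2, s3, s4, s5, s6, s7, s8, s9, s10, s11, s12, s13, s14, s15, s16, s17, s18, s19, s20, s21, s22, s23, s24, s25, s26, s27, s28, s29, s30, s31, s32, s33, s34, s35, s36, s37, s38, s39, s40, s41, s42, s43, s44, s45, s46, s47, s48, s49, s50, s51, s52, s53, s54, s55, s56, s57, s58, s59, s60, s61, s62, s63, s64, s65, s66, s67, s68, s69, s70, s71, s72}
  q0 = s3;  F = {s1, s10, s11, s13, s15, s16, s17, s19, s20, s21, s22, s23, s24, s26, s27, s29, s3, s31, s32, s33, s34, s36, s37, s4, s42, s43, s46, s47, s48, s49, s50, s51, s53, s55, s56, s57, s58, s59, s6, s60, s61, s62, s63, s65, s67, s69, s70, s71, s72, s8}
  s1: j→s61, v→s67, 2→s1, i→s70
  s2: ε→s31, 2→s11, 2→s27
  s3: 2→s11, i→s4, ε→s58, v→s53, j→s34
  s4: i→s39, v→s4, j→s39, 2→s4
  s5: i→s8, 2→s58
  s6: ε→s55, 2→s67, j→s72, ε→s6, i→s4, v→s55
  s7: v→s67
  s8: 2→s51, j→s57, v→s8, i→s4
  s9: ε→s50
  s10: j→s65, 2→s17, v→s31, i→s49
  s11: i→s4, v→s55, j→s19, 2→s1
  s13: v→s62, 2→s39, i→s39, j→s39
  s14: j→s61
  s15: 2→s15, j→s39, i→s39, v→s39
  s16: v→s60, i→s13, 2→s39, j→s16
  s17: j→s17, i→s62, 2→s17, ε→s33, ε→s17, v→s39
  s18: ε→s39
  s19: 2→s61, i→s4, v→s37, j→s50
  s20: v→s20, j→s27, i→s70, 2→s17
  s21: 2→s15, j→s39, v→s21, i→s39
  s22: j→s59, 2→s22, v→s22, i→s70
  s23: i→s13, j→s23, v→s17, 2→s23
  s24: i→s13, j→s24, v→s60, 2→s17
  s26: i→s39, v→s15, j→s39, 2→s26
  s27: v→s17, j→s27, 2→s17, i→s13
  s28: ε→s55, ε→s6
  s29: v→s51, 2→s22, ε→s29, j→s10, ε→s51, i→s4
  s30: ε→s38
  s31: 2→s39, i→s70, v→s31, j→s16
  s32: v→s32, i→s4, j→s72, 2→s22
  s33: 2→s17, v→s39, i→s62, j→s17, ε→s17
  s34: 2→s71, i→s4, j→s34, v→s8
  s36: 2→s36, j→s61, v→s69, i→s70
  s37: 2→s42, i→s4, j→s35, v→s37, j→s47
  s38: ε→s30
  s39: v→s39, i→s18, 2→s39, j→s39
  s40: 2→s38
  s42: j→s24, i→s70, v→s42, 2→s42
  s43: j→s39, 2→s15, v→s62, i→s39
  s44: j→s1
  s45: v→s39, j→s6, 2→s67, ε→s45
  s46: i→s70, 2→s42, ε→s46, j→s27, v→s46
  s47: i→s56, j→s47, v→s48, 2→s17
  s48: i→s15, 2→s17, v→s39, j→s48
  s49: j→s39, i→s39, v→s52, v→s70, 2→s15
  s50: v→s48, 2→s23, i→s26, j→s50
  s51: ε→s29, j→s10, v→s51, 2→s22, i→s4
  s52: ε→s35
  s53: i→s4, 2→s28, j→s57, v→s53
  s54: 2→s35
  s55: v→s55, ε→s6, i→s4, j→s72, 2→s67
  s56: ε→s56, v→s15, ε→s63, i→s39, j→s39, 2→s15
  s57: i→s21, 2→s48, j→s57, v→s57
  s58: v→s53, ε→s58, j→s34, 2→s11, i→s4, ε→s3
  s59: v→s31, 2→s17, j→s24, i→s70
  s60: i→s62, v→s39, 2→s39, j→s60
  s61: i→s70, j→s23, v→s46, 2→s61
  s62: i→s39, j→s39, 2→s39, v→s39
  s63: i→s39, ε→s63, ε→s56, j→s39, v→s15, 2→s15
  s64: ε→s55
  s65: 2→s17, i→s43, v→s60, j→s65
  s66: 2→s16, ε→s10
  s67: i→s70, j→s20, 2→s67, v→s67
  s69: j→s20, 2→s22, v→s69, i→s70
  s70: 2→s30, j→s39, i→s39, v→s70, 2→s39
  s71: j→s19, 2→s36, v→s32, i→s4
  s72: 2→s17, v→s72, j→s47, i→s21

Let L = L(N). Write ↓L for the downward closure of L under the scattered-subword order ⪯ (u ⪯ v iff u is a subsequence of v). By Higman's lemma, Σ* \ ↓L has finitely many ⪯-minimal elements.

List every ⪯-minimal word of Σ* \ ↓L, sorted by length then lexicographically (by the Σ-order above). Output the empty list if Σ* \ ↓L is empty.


A = [ii, ij, vj2v, 22i2, 2jjvv, jv2jv2].

|Q|=73, |F|=50, |δ|=248 (28 ε).
min D↑ (46 st, q0=0, F={5}): 0:i→1,v→2,2→3,j→4 1:i→5,v→1,2→1,j→5 2:i→1,v→2,2→6,j→7 3:i→1,v→6,2→8,j→9 4:i→1,v→10,2→11,j→4 5:i→5,v→5,2→5,j→5 6:i→1,v→6,2→12,j→13 7:i→14,v→7,2→15,j→7 8:i→16,v→12,2→8,j→17 9:i→1,v→18,2→17,j→19 10:i→1,v→10,2→20,j→7 11:i→1,v→21,2→22,j→9 12:i→16,v→12,2→12,j→23 13:i→14,v→13,2→24,j→25 14:i→5,v→14,2→26,j→5 15:i→26,v→5,2→24,j→15 16:i→5,v→16,2→5,j→5 17:i→16,v→27,2→17,j→28 18:i→1,v→18,2→29,j→25 19:i→30,v→15,2→28,j→19 20:i→1,v→20,2→31,j→32 21:i→1,v→21,2→31,j→13 22:i→16,v→33,2→22,j→17 23:i→16,v→23,2→24,j→34 24:i→35,v→5,2→24,j→24 25:i→36,v→15,2→24,j→25 26:i→5,v→5,2→26,j→5 27:i→16,v→27,2→29,j→34 28:i→37,v→24,2→28,j→28 29:i→16,v→29,2→29,j→38 30:i→5,v→26,2→30,j→5 31:i→16,v→31,2→31,j→39 32:i→40,v→41,2→24,j→42 33:i→16,v→33,2→31,j→23 34:i→37,v→24,2→24,j→34 35:i→5,v→5,2→5,j→5 36:i→5,v→26,2→26,j→5 37:i→5,v→35,2→5,j→5 38:i→37,v→43,2→24,j→38 39:i→16,v→41,2→24,j→38 40:i→5,v→16,2→26,j→5 41:i→16,v→41,2→5,j→44 42:i→45,v→43,2→24,j→42 43:i→35,v→5,2→5,j→43 44:i→37,v→43,2→5,j→44 45:i→5,v→35,2→26,j→5.
'ii': run [57, 17, 2] end={s18,s39} — reject; 2/2 single-dels accept.
'ij': run [57, 17, 2] end={s18,s39} rej; 2/2 single-dels accept.
'vj2v': |S_i|=[57, 45, 30, 9, 2] end={s18,s39} ∉↓L; 4/4 deletions ∈↓L.
'22i2': N↓-sim [57, 51, 28, 7, 4] end={s18,s30,s38,s39} rej; 4/4 single-dels accept.
'2jjvv': run [57, 51, 38, 21, 8, 2] end={s18,s39} rej; 5/5 single-dels accept.
'jv2jv2': run [57, 48, 40, 27, 22, 12, 4] end={s18,s30,s38,s39} ∉↓L; 6/6 single-dels accept.
6 minimals (antichain).


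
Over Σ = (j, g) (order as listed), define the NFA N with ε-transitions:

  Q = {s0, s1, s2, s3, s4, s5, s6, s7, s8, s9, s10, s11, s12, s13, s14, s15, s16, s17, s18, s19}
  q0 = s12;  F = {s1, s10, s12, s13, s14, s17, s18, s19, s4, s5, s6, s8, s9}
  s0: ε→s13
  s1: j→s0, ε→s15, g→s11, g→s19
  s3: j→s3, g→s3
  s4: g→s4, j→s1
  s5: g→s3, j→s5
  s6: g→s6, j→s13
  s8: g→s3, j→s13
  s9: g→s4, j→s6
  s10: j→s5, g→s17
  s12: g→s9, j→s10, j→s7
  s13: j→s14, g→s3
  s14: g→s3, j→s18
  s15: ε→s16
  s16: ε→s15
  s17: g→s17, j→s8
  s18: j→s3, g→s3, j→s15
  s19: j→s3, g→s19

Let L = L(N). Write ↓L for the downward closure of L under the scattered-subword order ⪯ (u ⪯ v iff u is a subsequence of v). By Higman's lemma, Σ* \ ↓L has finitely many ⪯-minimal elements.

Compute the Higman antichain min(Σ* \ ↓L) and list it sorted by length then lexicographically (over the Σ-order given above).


|Q|=20, |F|=13, |δ|=35 (4 ε).
min D↑ (14 st, q0=0, F={7}): 0:j→1,g→2 1:j→3,g→4 2:j→5,g→6 3:j→3,g→7 4:j→8,g→4 5:j→9,g→5 6:j→10,g→6 7:j→7,g→7 8:j→9,g→7 9:j→11,g→7 10:j→9,g→12 11:j→13,g→7 12:j→7,g→12 13:j→7,g→7.
'jjg': N↓-sim [19, 16, 9, 1] end={s3} — reject; 3/3 single-dels accept.
'ggjgj': N↓-sim [19, 15, 14, 11, 3, 1] end={s3} rej; 5/5 single-dels accept.
'gjjjjj': N↓-sim [19, 15, 12, 7, 5, 4, 3] end={s15,s16,s3} — reject; 6/6 single-dels accept.
3 minimals (antichain).

A = [jjg, ggjgj, gjjjjj].


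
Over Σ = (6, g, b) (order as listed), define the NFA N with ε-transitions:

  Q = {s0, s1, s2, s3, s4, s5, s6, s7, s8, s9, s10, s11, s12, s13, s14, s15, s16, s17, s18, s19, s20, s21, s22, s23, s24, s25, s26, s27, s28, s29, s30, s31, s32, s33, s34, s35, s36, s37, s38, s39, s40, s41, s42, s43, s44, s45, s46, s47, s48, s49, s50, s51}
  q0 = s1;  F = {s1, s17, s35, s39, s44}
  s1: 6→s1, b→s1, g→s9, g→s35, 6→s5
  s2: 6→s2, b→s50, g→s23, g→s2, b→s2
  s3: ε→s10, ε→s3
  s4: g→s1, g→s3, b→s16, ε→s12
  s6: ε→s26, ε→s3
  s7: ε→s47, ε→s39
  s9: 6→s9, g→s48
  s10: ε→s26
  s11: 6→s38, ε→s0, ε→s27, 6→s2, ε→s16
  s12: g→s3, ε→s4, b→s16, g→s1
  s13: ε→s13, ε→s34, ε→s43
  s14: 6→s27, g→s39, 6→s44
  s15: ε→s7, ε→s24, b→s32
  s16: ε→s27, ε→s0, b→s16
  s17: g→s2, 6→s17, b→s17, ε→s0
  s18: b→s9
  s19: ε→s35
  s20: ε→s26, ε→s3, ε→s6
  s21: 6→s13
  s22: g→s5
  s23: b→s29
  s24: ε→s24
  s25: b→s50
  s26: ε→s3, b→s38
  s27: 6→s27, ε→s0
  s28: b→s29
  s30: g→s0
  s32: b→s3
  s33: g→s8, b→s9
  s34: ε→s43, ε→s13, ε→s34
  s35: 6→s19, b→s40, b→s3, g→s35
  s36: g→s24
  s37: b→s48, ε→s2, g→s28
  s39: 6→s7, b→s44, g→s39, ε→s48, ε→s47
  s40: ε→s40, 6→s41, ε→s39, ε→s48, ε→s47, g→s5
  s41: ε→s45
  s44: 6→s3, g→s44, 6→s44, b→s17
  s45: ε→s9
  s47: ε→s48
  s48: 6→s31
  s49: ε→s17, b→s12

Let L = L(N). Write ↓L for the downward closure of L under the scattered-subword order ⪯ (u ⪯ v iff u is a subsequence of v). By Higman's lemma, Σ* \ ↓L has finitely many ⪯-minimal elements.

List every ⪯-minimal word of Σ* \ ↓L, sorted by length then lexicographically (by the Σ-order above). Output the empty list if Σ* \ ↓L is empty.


min(Σ*\↓L) = [gbbbg].

|Q|=52, |F|=5, |δ|=99 (41 ε).
min D↑ (6 st, q0=0, F={5}): 0:6→0,g→1,b→0 1:6→1,g→1,b→2 2:6→2,g→2,b→3 3:6→3,g→3,b→4 4:6→4,g→5,b→4 5:6→5,g→5,b→5 [Hopcroft].
'gbbbg': run [24, 23, 21, 11, 7, 4] end={s2,s23,s29,s50} — reject; 5/5 del acc.
1 minimals (antichain).


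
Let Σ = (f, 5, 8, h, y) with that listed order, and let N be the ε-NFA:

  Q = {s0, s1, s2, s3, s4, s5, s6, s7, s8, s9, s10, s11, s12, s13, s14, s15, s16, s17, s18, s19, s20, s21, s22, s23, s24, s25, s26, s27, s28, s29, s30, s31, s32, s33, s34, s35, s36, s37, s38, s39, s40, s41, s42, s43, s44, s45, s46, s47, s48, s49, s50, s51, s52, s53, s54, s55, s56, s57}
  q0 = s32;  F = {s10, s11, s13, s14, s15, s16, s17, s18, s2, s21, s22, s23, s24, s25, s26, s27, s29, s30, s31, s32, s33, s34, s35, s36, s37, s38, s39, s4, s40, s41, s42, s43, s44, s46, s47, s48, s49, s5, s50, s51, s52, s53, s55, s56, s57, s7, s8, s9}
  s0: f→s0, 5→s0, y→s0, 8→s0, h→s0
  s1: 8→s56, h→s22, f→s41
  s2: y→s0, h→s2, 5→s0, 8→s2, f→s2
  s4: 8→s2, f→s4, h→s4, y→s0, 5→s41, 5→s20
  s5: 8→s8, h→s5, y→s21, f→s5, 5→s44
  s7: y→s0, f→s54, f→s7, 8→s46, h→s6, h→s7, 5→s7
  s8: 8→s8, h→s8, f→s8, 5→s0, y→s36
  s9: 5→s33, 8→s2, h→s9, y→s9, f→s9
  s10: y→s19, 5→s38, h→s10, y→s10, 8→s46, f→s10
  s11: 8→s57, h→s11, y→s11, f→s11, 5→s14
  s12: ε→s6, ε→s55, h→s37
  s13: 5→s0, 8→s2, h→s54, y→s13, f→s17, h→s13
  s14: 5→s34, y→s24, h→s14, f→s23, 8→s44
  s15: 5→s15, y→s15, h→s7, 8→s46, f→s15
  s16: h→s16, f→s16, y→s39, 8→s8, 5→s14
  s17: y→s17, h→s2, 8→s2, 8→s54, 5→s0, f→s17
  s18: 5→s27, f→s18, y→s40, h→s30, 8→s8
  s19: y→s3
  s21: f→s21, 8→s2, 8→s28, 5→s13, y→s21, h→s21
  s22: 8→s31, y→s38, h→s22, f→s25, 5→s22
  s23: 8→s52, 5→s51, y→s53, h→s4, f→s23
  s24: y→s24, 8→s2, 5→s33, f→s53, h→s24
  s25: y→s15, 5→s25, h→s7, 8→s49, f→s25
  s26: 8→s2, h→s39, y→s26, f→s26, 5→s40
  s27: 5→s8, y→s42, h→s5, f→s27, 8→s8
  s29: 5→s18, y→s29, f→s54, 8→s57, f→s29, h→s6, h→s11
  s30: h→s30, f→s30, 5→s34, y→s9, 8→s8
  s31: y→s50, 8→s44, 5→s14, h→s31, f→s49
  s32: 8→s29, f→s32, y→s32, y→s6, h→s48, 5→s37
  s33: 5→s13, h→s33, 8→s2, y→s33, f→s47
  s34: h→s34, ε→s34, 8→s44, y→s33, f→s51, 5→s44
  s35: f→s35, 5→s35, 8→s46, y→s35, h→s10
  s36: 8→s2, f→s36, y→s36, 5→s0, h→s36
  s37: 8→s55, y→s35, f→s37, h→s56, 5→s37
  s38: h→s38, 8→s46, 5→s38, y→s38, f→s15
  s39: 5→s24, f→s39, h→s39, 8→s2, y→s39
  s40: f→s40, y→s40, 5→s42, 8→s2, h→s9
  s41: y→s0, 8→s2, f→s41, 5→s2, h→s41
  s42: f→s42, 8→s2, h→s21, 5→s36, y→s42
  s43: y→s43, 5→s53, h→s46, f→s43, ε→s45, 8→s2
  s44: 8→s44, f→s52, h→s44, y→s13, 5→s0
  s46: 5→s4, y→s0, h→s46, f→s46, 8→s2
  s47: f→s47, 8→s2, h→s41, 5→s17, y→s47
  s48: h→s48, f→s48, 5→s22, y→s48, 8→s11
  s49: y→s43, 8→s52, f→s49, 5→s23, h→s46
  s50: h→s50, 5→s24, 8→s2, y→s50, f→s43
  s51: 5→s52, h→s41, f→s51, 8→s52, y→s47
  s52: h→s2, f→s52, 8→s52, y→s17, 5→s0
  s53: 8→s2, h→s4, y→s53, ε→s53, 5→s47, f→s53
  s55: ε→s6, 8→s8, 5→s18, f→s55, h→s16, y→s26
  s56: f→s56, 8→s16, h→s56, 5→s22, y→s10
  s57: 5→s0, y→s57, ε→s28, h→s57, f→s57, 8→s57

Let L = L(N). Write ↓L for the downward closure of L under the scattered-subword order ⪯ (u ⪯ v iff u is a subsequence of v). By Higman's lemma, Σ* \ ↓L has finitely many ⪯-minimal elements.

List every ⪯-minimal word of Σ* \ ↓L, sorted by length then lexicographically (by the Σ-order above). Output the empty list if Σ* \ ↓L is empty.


min(Σ*\↓L) = [885, 5y8y, 85555, h5fhy].

|Q|=58, |F|=48, |δ|=267 (7 ε).
min D↑ (49 st, q0=0, F={19}): 0:f→0,5→1,8→2,h→3,y→0 1:f→1,5→1,8→4,h→5,y→6 2:f→2,5→7,8→8,h→9,y→2 3:f→3,5→10,8→9,h→3,y→3 4:f→4,5→7,8→11,h→12,y→13 5:f→5,5→10,8→12,h→5,y→14 6:f→6,5→6,8→15,h→14,y→6 7:f→7,5→16,8→11,h→17,y→18 8:f→8,5→19,8→8,h→8,y→8 9:f→9,5→20,8→8,h→9,y→9 10:f→21,5→10,8→22,h→10,y→23 11:f→11,5→19,8→11,h→11,y→24 12:f→12,5→20,8→11,h→12,y→25 13:f→13,5→18,8→26,h→25,y→13 14:f→14,5→23,8→15,h→14,y→14 15:f→15,5→27,8→26,h→15,y→19 16:f→16,5→11,8→11,h→28,y→29 17:f→17,5→30,8→11,h→17,y→31 18:f→18,5→29,8→26,h→31,y→18 19:f→19,5→19,8→19,h→19,y→19 20:f→32,5→30,8→33,h→20,y→34 21:f→21,5→21,8→35,h→36,y→37 22:f→35,5→20,8→33,h→22,y→38 23:f→37,5→23,8→15,h→23,y→23 24:f→24,5→19,8→26,h→24,y→24 25:f→25,5→34,8→26,h→25,y→25 26:f→26,5→19,8→26,h→26,y→19 27:f→27,5→39,8→26,h→27,y→19 28:f→28,5→33,8→11,h→28,y→40 29:f→29,5→24,8→26,h→40,y→29 30:f→41,5→33,8→33,h→30,y→42 31:f→31,5→42,8→26,h→31,y→31 32:f→32,5→41,8→43,h→27,y→44 33:f→43,5→19,8→33,h→33,y→45 34:f→44,5→42,8→26,h→34,y→34 35:f→35,5→32,8→43,h→15,y→46 36:f→36,5→36,8→15,h→36,y→19 37:f→37,5→37,8→15,h→36,y→37 38:f→46,5→34,8→26,h→38,y→38 39:f→39,5→26,8→26,h→39,y→19 40:f→40,5→45,8→26,h→40,y→40 41:f→41,5→43,8→43,h→39,y→47 42:f→47,5→45,8→26,h→42,y→42 43:f→43,5→19,8→43,h→26,y→48 44:f→44,5→47,8→26,h→27,y→44 45:f→48,5→19,8→26,h→45,y→45 46:f→46,5→44,8→26,h→15,y→46 47:f→47,5→48,8→26,h→39,y→47 48:f→48,5→19,8→26,h→26,y→48 [Hopcroft].
'885': N↓-sim [56, 43, 11, 1] end={s0} — reject; 3/3 single-dels accept.
'5y8y': |S_i|=[56, 51, 32, 8, 1] end={s0} — reject; 4/4 single-dels accept.
'85555': N↓-sim [56, 43, 29, 20, 9, 1] end={s0} — reject; 5/5 deletions ∈↓L.
'h5fhy': run [56, 46, 30, 20, 9, 1] end={s0} ∉↓L; 5/5 del acc.
4 minimals (antichain).


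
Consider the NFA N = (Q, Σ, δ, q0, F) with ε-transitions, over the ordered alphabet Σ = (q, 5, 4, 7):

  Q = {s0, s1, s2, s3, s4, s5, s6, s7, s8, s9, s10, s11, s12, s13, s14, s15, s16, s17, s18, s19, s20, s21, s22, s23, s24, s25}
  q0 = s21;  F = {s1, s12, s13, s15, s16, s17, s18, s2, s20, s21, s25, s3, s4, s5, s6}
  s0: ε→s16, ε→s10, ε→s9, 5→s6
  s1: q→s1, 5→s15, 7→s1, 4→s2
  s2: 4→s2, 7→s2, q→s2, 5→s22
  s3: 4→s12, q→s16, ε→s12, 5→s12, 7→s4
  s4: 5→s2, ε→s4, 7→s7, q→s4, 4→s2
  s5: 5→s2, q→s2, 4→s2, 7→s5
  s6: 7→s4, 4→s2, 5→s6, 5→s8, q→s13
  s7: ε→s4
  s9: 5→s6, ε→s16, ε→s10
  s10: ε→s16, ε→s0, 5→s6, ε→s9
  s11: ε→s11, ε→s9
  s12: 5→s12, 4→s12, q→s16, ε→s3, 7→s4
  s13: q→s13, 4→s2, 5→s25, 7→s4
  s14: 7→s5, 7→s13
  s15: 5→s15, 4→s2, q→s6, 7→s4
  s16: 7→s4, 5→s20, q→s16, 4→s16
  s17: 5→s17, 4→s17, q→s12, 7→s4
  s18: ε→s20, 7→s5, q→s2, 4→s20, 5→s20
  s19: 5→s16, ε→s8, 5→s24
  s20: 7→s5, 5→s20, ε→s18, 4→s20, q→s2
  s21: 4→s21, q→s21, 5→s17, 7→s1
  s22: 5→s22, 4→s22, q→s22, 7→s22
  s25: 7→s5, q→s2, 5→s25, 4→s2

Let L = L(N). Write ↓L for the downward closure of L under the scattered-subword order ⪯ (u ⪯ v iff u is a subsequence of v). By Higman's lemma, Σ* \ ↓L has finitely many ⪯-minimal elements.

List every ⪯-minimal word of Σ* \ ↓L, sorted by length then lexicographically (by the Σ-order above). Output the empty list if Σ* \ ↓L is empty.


Antichain: [745, 5755, 5qq5q5].

|Q|=26, |F|=15, |δ|=89 (17 ε).
min D↑ (14 st, q0=0, F={9}): 0:q→0,5→1,4→0,7→2 1:q→3,5→1,4→1,7→4 2:q→2,5→5,4→6,7→2 3:q→7,5→3,4→3,7→4 4:q→4,5→6,4→6,7→4 5:q→8,5→5,4→6,7→4 6:q→6,5→9,4→6,7→6 7:q→7,5→10,4→7,7→4 8:q→11,5→8,4→6,7→4 9:q→9,5→9,4→9,7→9 10:q→6,5→10,4→10,7→12 11:q→11,5→13,4→6,7→4 12:q→6,5→6,4→6,7→12 13:q→6,5→13,4→6,7→12 [Hopcroft].
'745': run [18, 11, 2, 1] end={s22} rej; 3/3 deletions ∈↓L.
'5755': |S_i|=[18, 16, 5, 2, 1] end={s22} — reject; 4/4 del acc.
'5qq5q5': |S_i|=[18, 16, 14, 10, 6, 2, 1] end={s22} rej; 6/6 del acc.
3 obstructions.


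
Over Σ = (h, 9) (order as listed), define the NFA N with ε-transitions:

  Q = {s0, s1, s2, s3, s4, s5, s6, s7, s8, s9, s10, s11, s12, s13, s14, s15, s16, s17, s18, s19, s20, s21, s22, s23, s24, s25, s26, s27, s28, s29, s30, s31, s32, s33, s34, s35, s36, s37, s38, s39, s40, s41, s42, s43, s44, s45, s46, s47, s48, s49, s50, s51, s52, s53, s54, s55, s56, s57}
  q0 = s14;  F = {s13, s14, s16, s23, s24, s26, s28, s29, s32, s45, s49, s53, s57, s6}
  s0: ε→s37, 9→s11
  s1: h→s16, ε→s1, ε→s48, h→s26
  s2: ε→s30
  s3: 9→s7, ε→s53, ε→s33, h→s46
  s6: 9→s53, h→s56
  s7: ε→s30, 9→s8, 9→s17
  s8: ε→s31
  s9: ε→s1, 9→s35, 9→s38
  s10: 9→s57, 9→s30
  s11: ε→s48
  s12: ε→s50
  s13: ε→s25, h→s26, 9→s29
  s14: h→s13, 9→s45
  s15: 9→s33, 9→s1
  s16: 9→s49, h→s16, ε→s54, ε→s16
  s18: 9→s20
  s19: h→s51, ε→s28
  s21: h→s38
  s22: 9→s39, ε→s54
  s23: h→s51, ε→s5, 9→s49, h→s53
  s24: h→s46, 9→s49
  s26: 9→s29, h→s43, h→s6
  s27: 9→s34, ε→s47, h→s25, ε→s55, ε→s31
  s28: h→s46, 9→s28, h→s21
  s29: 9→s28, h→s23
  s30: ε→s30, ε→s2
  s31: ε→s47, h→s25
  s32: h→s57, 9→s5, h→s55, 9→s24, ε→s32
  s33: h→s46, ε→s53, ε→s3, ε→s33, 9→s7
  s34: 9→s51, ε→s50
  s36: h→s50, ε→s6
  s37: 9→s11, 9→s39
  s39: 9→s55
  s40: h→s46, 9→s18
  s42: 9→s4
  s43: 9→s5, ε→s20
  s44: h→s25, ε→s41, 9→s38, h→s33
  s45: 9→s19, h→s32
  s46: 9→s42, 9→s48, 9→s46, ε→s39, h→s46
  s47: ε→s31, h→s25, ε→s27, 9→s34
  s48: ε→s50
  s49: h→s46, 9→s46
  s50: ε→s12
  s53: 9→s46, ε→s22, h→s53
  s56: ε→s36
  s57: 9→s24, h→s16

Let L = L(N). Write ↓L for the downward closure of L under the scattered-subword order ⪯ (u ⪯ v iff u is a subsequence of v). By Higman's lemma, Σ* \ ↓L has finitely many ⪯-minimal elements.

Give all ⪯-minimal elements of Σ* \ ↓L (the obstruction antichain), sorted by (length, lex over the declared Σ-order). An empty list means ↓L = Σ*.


A = [99h, hhh99, h9hh9, h9h99, 9h999].

|Q|=58, |F|=14, |δ|=111 (38 ε).
min D↑ (15 st, q0=0, F={11}): 0:h→1,9→2 1:h→3,9→4 2:h→5,9→6 3:h→7,9→4 4:h→8,9→6 5:h→9,9→10 6:h→11,9→6 7:h→7,9→12 8:h→12,9→13 9:h→14,9→10 10:h→11,9→13 11:h→11,9→11 12:h→12,9→11 13:h→11,9→11 14:h→14,9→13 [Hopcroft].
'99h': |S_i|=[34, 25, 16, 11] end={s12,s21,s38,s39,s4,s42,s46,s48,s50,s51,s55} rej; 3/3 del acc.
'hhh99': |S_i|=[34, 31, 28, 23, 13, 8] end={s12,s39,s4,s42,s46,s48,s50,s55} rej; 5/5 deletions ∈↓L.
'h9hh9': N↓-sim [34, 31, 20, 17, 13, 8] end={s12,s39,s4,s42,s46,s48,s50,s55} ∉↓L; 5/5 del acc.
'h9h99': run [34, 31, 20, 17, 9, 8] end={s12,s39,s4,s42,s46,s48,s50,s55} ∉↓L; 5/5 del acc.
'9h999': N↓-sim [34, 25, 21, 11, 9, 8] end={s12,s39,s4,s42,s46,s48,s50,s55} rej; 5/5 del acc.
5 words, ⪯-incomp.


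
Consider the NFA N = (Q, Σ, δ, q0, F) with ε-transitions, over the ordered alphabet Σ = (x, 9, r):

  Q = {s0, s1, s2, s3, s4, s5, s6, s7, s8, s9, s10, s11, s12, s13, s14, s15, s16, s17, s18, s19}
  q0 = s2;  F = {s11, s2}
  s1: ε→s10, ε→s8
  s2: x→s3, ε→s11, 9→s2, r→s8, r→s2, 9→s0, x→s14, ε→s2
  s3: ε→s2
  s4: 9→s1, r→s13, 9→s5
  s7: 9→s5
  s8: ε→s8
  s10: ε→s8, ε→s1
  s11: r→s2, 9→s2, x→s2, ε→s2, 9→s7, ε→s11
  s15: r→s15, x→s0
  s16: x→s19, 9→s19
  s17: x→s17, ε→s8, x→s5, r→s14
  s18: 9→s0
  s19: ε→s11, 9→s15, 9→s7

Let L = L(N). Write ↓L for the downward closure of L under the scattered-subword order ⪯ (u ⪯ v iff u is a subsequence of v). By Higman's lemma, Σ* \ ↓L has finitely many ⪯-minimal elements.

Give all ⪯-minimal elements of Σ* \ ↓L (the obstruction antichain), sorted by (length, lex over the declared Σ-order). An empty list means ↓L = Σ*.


|Q|=20, |F|=2, |δ|=36 (12 ε).
min D↑ (1 st, q0=0, F={}): 0:x→0,9→0,r→0.
L(D↑) = ∅; no obstructions.

A = [].


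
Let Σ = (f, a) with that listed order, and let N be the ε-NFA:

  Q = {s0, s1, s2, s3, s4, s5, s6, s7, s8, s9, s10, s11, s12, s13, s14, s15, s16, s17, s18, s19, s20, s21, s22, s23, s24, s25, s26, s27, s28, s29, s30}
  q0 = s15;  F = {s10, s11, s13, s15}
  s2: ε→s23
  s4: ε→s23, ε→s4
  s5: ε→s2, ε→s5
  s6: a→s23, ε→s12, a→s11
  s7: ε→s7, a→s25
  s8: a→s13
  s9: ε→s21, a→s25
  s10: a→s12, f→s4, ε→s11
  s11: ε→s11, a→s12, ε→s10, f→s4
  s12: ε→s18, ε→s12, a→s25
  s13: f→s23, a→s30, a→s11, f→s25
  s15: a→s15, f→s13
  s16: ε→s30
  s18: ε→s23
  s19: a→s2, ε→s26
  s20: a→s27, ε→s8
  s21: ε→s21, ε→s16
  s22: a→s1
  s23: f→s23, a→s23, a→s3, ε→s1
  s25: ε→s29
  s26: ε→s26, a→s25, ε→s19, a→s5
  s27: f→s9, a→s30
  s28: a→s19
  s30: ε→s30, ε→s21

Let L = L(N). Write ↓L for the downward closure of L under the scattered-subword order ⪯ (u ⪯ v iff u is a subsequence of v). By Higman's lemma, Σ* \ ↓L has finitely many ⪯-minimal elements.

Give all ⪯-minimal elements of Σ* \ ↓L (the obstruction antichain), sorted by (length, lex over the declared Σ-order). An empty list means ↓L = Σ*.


Antichain: [ff, faa].

|Q|=31, |F|=4, |δ|=52 (25 ε).
min D↑ (4 st, q0=0, F={2}): 0:f→1,a→0 1:f→2,a→3 2:f→2,a→2 3:f→2,a→2 (ε-aug+det+¬).
'ff': run [15, 14, 6] end={s1,s23,s25,s29,s3,s4} rej; 2/2 single-dels accept.
'faa': |S_i|=[15, 14, 13, 7] end={s1,s12,s18,s23,s25,s29,s3} — reject; 3/3 del acc.
2 obstructions.


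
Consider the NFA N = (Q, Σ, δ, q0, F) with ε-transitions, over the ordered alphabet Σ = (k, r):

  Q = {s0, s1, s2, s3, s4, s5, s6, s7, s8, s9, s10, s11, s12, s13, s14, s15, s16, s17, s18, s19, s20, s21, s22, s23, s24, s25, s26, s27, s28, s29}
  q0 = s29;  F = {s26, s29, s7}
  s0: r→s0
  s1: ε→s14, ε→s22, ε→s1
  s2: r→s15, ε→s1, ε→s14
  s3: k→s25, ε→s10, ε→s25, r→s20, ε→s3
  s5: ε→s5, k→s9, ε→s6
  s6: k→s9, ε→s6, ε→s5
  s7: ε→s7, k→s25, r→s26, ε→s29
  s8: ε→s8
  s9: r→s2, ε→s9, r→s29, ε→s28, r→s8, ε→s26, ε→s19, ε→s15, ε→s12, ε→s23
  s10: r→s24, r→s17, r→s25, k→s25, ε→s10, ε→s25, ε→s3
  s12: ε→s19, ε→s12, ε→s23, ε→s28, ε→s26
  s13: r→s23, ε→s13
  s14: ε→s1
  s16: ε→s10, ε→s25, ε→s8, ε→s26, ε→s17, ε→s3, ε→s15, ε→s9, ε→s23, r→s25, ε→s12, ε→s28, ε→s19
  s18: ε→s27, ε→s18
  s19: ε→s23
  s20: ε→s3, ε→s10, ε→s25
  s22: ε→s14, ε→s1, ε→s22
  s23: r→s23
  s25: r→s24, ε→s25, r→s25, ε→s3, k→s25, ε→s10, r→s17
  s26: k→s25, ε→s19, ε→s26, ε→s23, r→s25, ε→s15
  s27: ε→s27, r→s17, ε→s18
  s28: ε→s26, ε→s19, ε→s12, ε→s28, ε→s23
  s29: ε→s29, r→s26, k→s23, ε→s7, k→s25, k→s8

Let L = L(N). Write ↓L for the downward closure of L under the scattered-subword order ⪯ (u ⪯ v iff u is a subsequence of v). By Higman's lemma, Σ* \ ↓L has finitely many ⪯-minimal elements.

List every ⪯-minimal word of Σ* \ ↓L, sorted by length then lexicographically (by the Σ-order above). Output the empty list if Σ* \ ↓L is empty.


|Q|=30, |F|=3, |δ|=98 (69 ε).
min D↑ (3 st, q0=0, F={1}): 0:k→1,r→2 1:k→1,r→1 2:k→1,r→1 (ε-aug+det+¬).
'k': |S_i|=[13, 8] end={s10,s17,s20,s23,s24,s25,s3,s8} — reject; 1/1 del acc.
'rr': |S_i|=[13, 10, 7] end={s10,s17,s20,s23,s24,s25,s3} rej; 2/2 single-dels accept.
2 minimals (antichain).

A = [k, rr].


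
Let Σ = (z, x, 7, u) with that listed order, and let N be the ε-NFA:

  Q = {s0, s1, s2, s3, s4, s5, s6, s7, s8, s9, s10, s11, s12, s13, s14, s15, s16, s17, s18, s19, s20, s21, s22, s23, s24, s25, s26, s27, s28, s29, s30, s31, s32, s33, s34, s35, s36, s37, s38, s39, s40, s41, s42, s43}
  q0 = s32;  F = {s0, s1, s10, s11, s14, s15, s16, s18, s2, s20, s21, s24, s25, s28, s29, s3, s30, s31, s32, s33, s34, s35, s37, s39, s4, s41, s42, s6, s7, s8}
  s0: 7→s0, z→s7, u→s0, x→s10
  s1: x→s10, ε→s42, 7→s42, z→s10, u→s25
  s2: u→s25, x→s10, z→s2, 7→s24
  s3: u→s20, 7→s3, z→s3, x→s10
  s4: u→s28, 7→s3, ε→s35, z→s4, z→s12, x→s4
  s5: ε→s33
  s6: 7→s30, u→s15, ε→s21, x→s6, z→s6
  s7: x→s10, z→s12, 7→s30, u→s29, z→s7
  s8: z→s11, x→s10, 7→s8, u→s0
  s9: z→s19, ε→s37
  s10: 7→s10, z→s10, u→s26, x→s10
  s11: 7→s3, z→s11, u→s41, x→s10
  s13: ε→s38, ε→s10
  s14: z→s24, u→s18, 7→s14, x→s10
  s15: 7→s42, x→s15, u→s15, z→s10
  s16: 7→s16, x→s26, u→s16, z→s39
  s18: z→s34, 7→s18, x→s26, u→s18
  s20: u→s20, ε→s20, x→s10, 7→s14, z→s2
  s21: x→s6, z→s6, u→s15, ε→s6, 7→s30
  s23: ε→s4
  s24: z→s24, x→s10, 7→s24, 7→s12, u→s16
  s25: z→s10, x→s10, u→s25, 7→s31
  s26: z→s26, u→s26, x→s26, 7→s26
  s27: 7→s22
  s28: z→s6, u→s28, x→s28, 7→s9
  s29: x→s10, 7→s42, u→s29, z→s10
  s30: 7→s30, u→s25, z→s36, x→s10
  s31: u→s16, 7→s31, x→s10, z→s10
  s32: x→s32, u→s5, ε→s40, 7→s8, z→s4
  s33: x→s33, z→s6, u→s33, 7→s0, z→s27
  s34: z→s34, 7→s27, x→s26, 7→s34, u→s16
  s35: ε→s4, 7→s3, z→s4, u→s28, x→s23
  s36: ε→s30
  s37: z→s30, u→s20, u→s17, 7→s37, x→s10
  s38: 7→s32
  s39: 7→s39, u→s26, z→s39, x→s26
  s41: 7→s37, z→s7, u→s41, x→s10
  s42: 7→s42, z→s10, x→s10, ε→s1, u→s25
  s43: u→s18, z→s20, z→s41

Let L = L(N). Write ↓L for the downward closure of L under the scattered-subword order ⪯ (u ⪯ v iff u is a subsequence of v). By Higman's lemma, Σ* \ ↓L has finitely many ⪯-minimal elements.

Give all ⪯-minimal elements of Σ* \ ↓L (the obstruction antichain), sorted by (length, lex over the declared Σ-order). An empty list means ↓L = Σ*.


|Q|=44, |F|=30, |δ|=150 (14 ε).
min D↑ (28 st, q0=0, F={13}): 0:z→1,x→0,7→2,u→3 1:z→1,x→1,7→4,u→5 2:z→6,x→7,7→2,u→8 3:z→9,x→3,7→8,u→3 4:z→4,x→7,7→4,u→10 5:z→9,x→5,7→11,u→5 6:z→6,x→7,7→4,u→12 7:z→7,x→7,7→7,u→13 8:z→14,x→7,7→8,u→8 9:z→9,x→9,7→15,u→16 10:z→17,x→7,7→18,u→10 11:z→15,x→7,7→11,u→10 12:z→14,x→7,7→11,u→12 13:z→13,x→13,7→13,u→13 14:z→14,x→7,7→15,u→19 15:z→15,x→7,7→15,u→20 16:z→7,x→16,7→21,u→16 17:z→17,x→7,7→22,u→20 18:z→22,x→7,7→18,u→23 19:z→7,x→7,7→21,u→19 20:z→7,x→7,7→24,u→20 21:z→7,x→7,7→21,u→20 22:z→22,x→7,7→22,u→25 23:z→26,x→13,7→23,u→23 24:z→7,x→7,7→24,u→25 25:z→27,x→13,7→25,u→25 26:z→26,x→13,7→26,u→25 27:z→27,x→13,7→27,u→13.
'7xu': |S_i|=[41, 30, 2, 1] end={s26} rej; 3/3 single-dels accept.
'uzuzu': |S_i|=[41, 33, 22, 10, 3, 1] end={s26} — reject; 5/5 del acc.
'z7u7ux': |S_i|=[41, 35, 24, 16, 12, 7, 1] end={s26} rej; 6/6 del acc.
3 minimals (antichain).

min(Σ*\↓L) = [7xu, uzuzu, z7u7ux].


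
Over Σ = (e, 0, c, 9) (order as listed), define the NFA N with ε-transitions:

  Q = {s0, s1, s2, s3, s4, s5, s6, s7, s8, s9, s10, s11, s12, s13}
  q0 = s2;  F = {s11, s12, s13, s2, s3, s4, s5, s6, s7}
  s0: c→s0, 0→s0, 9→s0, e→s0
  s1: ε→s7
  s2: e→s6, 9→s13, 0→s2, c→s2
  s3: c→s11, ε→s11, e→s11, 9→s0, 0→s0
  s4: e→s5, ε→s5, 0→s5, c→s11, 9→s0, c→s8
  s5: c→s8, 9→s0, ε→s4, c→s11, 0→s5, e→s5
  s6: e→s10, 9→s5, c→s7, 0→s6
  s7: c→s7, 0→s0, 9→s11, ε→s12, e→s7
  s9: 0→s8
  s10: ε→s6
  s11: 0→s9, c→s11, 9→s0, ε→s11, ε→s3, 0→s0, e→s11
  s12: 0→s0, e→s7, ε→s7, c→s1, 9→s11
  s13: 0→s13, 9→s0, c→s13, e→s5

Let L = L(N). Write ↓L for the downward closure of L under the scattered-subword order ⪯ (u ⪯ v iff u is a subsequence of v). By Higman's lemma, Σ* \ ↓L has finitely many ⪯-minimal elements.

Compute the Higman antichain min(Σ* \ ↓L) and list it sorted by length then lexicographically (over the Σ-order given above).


A = [99, ec0].

|Q|=14, |F|=9, |δ|=53 (9 ε).
min D↑ (7 st, q0=0, F={5}): 0:e→1,0→0,c→0,9→2 1:e→1,0→1,c→3,9→4 2:e→4,0→2,c→2,9→5 3:e→3,0→5,c→3,9→6 4:e→4,0→4,c→6,9→5 5:e→5,0→5,c→5,9→5 6:e→6,0→5,c→6,9→5 [Hopcroft].
'99': |S_i|=[14, 8, 1] end={s0} — reject; 2/2 single-dels accept.
'ec0': |S_i|=[14, 12, 8, 3] end={s0,s8,s9} rej; 3/3 single-dels accept.
2 words, ⪯-incomp.


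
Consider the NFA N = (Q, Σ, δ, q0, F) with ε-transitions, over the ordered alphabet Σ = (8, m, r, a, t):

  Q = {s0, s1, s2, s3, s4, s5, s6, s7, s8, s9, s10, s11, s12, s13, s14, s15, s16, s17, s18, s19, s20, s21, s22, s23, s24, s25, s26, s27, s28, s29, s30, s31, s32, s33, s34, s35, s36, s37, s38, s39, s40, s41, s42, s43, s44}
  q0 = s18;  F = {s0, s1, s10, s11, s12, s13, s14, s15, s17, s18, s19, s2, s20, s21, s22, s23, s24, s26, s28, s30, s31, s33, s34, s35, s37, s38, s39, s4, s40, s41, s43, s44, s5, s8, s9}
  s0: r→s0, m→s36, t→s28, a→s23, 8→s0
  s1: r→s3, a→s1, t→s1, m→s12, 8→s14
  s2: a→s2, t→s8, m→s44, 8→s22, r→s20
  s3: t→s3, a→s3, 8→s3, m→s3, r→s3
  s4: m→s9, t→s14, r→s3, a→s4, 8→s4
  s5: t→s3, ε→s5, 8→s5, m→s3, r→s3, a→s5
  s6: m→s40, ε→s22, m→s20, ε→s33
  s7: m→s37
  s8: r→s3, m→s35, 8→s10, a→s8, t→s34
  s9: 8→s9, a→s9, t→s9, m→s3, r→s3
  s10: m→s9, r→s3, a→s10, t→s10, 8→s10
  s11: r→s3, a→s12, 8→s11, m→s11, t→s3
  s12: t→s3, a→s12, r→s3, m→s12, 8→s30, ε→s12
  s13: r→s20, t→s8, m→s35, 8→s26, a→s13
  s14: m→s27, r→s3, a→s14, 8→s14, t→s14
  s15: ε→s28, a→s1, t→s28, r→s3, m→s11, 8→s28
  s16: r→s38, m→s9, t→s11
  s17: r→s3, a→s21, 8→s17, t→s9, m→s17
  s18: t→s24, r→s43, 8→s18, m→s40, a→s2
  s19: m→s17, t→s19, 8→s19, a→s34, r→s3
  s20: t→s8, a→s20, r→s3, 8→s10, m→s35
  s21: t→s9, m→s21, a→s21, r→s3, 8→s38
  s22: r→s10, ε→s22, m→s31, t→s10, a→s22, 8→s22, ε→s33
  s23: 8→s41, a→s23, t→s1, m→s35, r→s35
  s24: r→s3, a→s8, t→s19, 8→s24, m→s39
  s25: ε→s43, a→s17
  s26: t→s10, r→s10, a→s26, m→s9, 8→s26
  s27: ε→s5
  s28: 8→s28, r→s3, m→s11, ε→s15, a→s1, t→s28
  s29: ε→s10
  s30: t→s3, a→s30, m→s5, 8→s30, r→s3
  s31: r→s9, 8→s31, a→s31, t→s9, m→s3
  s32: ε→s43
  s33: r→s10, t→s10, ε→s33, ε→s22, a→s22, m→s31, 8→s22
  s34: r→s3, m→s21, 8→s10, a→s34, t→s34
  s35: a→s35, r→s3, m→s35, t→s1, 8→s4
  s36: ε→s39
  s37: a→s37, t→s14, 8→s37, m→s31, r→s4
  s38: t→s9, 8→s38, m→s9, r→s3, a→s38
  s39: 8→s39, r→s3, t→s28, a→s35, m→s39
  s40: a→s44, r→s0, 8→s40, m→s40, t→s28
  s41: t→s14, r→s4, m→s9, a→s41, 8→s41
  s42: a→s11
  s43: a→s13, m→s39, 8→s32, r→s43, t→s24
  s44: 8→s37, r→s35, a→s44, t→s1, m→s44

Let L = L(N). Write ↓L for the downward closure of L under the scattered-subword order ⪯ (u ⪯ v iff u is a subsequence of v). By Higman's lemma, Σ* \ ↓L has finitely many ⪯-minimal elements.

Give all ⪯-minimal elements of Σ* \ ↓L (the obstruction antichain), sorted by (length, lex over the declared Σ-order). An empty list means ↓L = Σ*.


|Q|=45, |F|=35, |δ|=203 (15 ε).
min D↑ (34 st, q0=0, F={13}): 0:8→0,m→1,r→2,a→3,t→4 1:8→1,m→1,r→5,a→6,t→7 2:8→2,m→8,r→2,a→9,t→4 3:8→10,m→6,r→11,a→3,t→12 4:8→4,m→8,r→13,a→12,t→14 5:8→5,m→8,r→5,a→15,t→7 6:8→16,m→6,r→17,a→6,t→18 7:8→7,m→19,r→13,a→18,t→7 8:8→8,m→8,r→13,a→17,t→7 9:8→20,m→17,r→11,a→9,t→12 10:8→10,m→21,r→22,a→10,t→22 11:8→22,m→17,r→13,a→11,t→12 12:8→22,m→17,r→13,a→12,t→23 13:8→13,m→13,r→13,a→13,t→13 14:8→14,m→24,r→13,a→23,t→14 15:8→25,m→17,r→17,a→15,t→18 16:8→16,m→21,r→26,a→16,t→27 17:8→26,m→17,r→13,a→17,t→18 18:8→27,m→28,r→13,a→18,t→18 19:8→19,m→19,r→13,a→28,t→13 20:8→20,m→29,r→22,a→20,t→22 21:8→21,m→13,r→29,a→21,t→29 22:8→22,m→29,r→13,a→22,t→22 23:8→22,m→30,r→13,a→23,t→23 24:8→24,m→24,r→13,a→30,t→29 25:8→25,m→29,r→26,a→25,t→27 26:8→26,m→29,r→13,a→26,t→27 27:8→27,m→31,r→13,a→27,t→27 28:8→32,m→28,r→13,a→28,t→13 29:8→29,m→13,r→13,a→29,t→29 30:8→33,m→30,r→13,a→30,t→29 31:8→31,m→13,r→13,a→31,t→13 32:8→32,m→31,r→13,a→32,t→13 33:8→33,m→29,r→13,a→33,t→29 [Hopcroft].
'tr': |S_i|=[39, 22, 1] end={s3} ∉↓L; 2/2 single-dels accept.
'rmr': |S_i|=[39, 31, 18, 1] end={s3} ∉↓L; 3/3 deletions ∈↓L.
'arr': |S_i|=[39, 26, 16, 1] end={s3} rej; 3/3 single-dels accept.
'mtmt': run [39, 25, 11, 6, 1] end={s3} ∉↓L; 4/4 single-dels accept.
'a8mm': run [39, 26, 15, 5, 1] end={s3} — reject; 4/4 deletions ∈↓L.
'ttmtm': |S_i|=[39, 22, 17, 10, 2, 1] end={s3} — reject; 5/5 single-dels accept.
6 words, ⪯-incomp.

Antichain: [tr, rmr, arr, mtmt, a8mm, ttmtm].


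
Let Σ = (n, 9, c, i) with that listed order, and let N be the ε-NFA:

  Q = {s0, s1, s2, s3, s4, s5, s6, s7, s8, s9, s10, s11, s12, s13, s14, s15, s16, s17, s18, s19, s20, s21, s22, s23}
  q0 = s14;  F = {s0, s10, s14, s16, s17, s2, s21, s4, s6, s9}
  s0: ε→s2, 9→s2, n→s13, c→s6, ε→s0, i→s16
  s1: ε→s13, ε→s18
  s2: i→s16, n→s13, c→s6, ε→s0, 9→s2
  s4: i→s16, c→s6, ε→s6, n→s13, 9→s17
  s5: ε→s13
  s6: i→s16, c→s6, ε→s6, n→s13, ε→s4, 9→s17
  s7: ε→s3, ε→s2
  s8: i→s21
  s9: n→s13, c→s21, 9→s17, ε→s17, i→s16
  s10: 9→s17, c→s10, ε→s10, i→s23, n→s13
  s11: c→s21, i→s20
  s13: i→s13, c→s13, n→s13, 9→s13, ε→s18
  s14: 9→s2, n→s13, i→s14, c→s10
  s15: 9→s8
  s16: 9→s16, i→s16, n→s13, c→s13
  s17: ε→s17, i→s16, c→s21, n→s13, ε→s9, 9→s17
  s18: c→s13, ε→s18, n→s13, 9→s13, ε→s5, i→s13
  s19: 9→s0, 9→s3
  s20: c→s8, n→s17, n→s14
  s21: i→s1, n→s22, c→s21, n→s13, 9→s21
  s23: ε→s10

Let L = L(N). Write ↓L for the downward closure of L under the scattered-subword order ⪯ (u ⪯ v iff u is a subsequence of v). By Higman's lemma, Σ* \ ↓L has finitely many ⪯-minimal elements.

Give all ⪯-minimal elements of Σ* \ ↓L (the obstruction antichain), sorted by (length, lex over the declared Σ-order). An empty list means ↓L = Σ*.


|Q|=24, |F|=10, |δ|=77 (19 ε).
min D↑ (8 st, q0=0, F={1}): 0:n→1,9→2,c→3,i→0 1:n→1,9→1,c→1,i→1 2:n→1,9→2,c→4,i→5 3:n→1,9→6,c→3,i→3 4:n→1,9→6,c→4,i→5 5:n→1,9→5,c→1,i→5 6:n→1,9→6,c→7,i→5 7:n→1,9→7,c→7,i→1.
'n': run [16, 4] end={s13,s18,s22,s5} — reject; 1/1 deletions ∈↓L.
'9ic': |S_i|=[16, 13, 5, 3] end={s13,s18,s5} rej; 3/3 single-dels accept.
'c9ci': N↓-sim [16, 13, 9, 6, 4] end={s1,s13,s18,s5} — reject; 4/4 del acc.
3 words, ⪯-incomp.

A = [n, 9ic, c9ci].
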